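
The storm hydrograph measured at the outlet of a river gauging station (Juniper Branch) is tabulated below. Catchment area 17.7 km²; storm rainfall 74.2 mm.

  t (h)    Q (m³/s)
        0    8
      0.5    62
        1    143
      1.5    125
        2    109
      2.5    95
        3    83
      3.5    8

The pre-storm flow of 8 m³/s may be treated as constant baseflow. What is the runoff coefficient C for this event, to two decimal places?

C ≈ 0.78

ΣQ_DR = 569.0 m³/s; V = ΣQ_DR·Δt = 1.024 × 10^6 m³.
Runoff depth d = V / A = 57.86 mm.
C = d / P = 57.86 / 74.2 = 0.78.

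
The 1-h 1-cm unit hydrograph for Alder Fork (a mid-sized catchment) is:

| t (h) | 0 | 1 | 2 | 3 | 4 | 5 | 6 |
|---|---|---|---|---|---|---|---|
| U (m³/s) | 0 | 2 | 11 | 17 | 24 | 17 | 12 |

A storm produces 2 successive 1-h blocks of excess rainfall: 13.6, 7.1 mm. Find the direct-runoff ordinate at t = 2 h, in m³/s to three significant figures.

Q ≈ 16.4 m³/s

By discrete convolution, Q_j = Σ (P_i / 10 mm) · U_{j−i}.
At t = 2 h (j=2): Q = (13.6/10)·11 + (7.1/10)·2 = 16.4 m³/s.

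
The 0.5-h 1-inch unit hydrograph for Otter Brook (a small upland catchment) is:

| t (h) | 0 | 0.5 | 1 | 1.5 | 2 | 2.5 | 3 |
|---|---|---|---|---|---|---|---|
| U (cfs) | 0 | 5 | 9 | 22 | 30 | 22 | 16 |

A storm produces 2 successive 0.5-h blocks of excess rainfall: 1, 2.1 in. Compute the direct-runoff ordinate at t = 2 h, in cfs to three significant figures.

Q ≈ 76.2 cfs

By discrete convolution, Q_j = Σ (P_i / 1 in) · U_{j−i}.
At t = 2 h (j=4): Q = (1/1)·30 + (2.1/1)·22 = 76.2 cfs.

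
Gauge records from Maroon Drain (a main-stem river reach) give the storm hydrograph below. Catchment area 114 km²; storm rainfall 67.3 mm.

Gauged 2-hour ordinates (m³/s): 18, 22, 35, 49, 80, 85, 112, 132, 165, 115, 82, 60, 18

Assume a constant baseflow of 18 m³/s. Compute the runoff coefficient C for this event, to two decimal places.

C ≈ 0.69

ΣQ_DR = 739.0 m³/s; V = ΣQ_DR·Δt = 5.321 × 10^6 m³.
Runoff depth d = V / A = 46.67 mm.
C = d / P = 46.67 / 67.3 = 0.69.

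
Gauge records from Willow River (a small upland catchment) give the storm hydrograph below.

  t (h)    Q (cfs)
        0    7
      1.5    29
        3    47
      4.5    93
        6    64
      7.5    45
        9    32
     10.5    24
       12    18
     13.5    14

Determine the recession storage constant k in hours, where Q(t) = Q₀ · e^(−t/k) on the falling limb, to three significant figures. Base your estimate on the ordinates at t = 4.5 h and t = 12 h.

On the falling limb, Q drops from 93 to 18 cfs between t = 4.5 h and t = 12 h (Δt = 7.5 h).
k = −Δt / ln(Q₂/Q₁) = −7.5 / ln(18/93) = 4.57 h.

k ≈ 4.57 h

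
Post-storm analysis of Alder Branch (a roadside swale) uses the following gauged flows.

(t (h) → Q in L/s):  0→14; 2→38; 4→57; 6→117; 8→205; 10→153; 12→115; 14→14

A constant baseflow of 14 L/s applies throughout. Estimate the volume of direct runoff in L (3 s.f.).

V ≈ 4.33 × 10^6 L

Direct-runoff ordinates (Q − Q_b): 0.0, 24.0, 43.0, 103.0, 191.0, 139.0, 101.0, 0.0 L/s.
ΣQ_DR = 601.0 L/s.
With Δt = 2 h = 7200 s, V = ΣQ_DR · Δt = 601.0 × 7200 = 4.33 × 10^6 L.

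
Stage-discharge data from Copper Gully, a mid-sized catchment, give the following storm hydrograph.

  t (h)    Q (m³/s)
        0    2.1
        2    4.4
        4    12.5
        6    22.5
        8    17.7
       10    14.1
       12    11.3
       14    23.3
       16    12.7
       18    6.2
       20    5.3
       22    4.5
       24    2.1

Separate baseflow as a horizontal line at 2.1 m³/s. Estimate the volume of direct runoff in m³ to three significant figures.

Direct-runoff ordinates (Q − Q_b): 0.0, 2.3, 10.4, 20.4, 15.6, 12.0, 9.2, 21.2, 10.6, 4.1, 3.2, 2.4, 0.0 m³/s.
ΣQ_DR = 111.4 m³/s.
With Δt = 2 h = 7200 s, V = ΣQ_DR · Δt = 111.4 × 7200 = 8.02 × 10^5 m³.

V ≈ 8.02 × 10^5 m³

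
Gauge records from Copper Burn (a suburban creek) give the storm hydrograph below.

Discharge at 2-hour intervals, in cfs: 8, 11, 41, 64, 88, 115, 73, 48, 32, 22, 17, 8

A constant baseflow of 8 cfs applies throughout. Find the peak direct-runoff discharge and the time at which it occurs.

Subtracting baseflow gives direct-runoff ordinates: 0.0, 3.0, 33.0, 56.0, 80.0, 107.0, 65.0, 40.0, 24.0, 14.0, 9.0, 0.0 cfs.
The maximum is 107.0 cfs, occurring at the reading for t = 10 h.

Q_p = 107.0 cfs at t = 10 h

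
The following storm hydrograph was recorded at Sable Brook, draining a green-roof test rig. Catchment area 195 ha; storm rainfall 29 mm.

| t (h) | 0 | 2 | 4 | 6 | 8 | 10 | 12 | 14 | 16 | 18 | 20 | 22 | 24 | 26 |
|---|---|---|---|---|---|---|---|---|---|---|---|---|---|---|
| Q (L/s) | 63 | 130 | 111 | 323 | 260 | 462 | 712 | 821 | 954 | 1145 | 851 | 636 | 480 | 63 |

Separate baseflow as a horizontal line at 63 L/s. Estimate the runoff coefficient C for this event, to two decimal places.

C ≈ 0.78

ΣQ_DR = 6129 L/s; V = ΣQ_DR·Δt = 4.413 × 10^7 L.
Runoff depth d = V / A = 22.63 mm.
C = d / P = 22.63 / 29 = 0.78.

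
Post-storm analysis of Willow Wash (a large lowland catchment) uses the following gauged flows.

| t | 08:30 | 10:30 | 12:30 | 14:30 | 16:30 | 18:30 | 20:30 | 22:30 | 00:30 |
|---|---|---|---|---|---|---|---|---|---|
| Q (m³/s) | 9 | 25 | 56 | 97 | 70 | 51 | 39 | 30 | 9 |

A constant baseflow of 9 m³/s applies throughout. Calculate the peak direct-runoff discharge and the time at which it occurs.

Subtracting baseflow gives direct-runoff ordinates: 0.0, 16.0, 47.0, 88.0, 61.0, 42.0, 30.0, 21.0, 0.0 m³/s.
The maximum is 88.0 m³/s, occurring at the reading for t = 14:30.

Q_p = 88.0 m³/s at t = 14:30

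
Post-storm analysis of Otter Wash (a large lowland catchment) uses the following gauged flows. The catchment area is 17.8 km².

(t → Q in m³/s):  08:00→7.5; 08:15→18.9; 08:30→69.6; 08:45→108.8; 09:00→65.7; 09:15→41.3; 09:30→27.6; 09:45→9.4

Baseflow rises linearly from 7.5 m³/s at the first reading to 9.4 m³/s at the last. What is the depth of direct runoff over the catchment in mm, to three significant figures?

Direct runoff: 0.00, 11.13, 61.56, 100.49, 57.11, 32.44, 18.47, 0.00 m³/s; ΣQ_DR = 281.2 m³/s.
V = ΣQ_DR · Δt = 281.2 × 900 s = 2.531 × 10^5 m³.
Over A = 17.8 km², depth = V / A = 14.2 mm.

d ≈ 14.2 mm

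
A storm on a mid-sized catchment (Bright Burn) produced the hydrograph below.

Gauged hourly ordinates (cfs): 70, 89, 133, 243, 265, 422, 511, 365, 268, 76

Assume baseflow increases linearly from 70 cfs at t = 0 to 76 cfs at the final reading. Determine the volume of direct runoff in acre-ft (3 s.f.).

Direct-runoff ordinates (Q − Q_b): 0.00, 18.33, 61.67, 171.00, 192.33, 348.67, 437.00, 290.33, 192.67, 0.00 cfs.
ΣQ_DR = 1712 cfs.
With Δt = 1 h = 3600 s, V = ΣQ_DR · Δt = 1712 × 3600 = 6.16 × 10^6 ft³ = 141 acre-ft.

V ≈ 141 acre-ft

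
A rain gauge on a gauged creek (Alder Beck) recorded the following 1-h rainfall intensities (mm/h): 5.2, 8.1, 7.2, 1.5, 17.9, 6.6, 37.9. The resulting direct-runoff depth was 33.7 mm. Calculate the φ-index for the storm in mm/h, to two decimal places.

Only the 2 blocks with intensity above φ contribute runoff: 17.9, 37.9 mm/h.
Σ(I−φ)·Δt = d  ⇒  (17.9+37.9 − 2φ)·1 = 33.7
φ = (55.80 − 33.7/1) / 2 = 11.05 mm/h.

φ ≈ 11.05 mm/h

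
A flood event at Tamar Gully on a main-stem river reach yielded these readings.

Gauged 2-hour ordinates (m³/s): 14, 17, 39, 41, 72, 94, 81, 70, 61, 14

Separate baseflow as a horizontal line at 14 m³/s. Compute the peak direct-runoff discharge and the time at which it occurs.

Subtracting baseflow gives direct-runoff ordinates: 0.0, 3.0, 25.0, 27.0, 58.0, 80.0, 67.0, 56.0, 47.0, 0.0 m³/s.
The maximum is 80.0 m³/s, occurring at the reading for t = 10 h.

Q_p = 80.0 m³/s at t = 10 h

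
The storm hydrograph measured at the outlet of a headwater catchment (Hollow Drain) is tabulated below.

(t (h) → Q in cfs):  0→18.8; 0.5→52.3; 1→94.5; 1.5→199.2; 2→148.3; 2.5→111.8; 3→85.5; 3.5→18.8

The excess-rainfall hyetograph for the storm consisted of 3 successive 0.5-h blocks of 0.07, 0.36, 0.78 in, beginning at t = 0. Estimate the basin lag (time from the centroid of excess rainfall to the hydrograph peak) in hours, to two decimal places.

Centroid of excess rainfall: t_c = Σ P_i·t̄_i / ΣP_i = 1.0434 h (block centres at 0.25, 0.75, 1.25 h).
Hydrograph peak occurs at t = 1.5 h, so basin lag t_L = 1.5 − 1.0434 = 0.46 h.

t_L ≈ 0.46 h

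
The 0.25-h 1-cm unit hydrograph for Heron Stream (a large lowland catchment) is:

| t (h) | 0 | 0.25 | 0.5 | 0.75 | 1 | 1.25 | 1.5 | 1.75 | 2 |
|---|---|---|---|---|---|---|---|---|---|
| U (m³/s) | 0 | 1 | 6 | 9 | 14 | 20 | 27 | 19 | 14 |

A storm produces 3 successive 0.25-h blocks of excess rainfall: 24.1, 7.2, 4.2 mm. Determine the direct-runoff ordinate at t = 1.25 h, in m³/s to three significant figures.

By discrete convolution, Q_j = Σ (P_i / 10 mm) · U_{j−i}.
At t = 1.25 h (j=5): Q = (24.1/10)·20 + (7.2/10)·14 + (4.2/10)·9 = 62.1 m³/s.

Q ≈ 62.1 m³/s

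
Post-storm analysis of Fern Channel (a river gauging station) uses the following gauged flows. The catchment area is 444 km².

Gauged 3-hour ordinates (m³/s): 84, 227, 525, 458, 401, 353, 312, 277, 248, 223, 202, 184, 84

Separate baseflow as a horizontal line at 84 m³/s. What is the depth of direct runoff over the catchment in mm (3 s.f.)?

Direct runoff: 0.0, 143.0, 441.0, 374.0, 317.0, 269.0, 228.0, 193.0, 164.0, 139.0, 118.0, 100.0, 0.0 m³/s; ΣQ_DR = 2486 m³/s.
V = ΣQ_DR · Δt = 2486 × 10800 s = 2.685 × 10^7 m³.
Over A = 444 km², depth = V / A = 60.5 mm.

d ≈ 60.5 mm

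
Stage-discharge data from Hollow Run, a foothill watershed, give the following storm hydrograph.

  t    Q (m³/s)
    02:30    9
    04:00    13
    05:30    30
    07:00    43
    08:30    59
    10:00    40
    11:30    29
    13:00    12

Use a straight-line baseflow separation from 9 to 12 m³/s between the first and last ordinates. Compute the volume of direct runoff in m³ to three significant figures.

Direct-runoff ordinates (Q − Q_b): 0.00, 3.57, 20.14, 32.71, 48.29, 28.86, 17.43, 0.00 m³/s.
ΣQ_DR = 151.0 m³/s.
With Δt = 1.5 h = 5400 s, V = ΣQ_DR · Δt = 151.0 × 5400 = 8.15 × 10^5 m³.

V ≈ 8.15 × 10^5 m³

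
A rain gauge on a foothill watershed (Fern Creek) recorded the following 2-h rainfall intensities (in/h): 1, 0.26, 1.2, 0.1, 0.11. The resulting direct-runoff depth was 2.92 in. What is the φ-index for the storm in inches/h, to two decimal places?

Only the 2 blocks with intensity above φ contribute runoff: 1, 1.2 in/h.
Σ(I−φ)·Δt = d  ⇒  (1+1.2 − 2φ)·2 = 2.92
φ = (2.200 − 2.92/2) / 2 = 0.37 in/h.

φ ≈ 0.37 in/h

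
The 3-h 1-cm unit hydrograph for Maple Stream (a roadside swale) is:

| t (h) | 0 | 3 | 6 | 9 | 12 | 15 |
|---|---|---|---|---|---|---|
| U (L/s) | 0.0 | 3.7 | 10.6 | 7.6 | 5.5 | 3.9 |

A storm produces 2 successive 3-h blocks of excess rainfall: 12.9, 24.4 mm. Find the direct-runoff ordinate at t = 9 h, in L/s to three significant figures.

By discrete convolution, Q_j = Σ (P_i / 10 mm) · U_{j−i}.
At t = 9 h (j=3): Q = (12.9/10)·7.6 + (24.4/10)·10.6 = 35.7 L/s.

Q ≈ 35.7 L/s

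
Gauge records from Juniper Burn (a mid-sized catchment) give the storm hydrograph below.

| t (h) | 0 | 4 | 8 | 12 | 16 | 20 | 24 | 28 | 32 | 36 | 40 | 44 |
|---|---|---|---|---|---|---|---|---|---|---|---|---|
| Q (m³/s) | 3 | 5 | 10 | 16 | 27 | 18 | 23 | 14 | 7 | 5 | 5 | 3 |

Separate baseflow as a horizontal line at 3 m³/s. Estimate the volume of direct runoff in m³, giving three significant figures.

Direct-runoff ordinates (Q − Q_b): 0.0, 2.0, 7.0, 13.0, 24.0, 15.0, 20.0, 11.0, 4.0, 2.0, 2.0, 0.0 m³/s.
ΣQ_DR = 100.0 m³/s.
With Δt = 4 h = 14400 s, V = ΣQ_DR · Δt = 100.0 × 14400 = 1.44 × 10^6 m³.

V ≈ 1.44 × 10^6 m³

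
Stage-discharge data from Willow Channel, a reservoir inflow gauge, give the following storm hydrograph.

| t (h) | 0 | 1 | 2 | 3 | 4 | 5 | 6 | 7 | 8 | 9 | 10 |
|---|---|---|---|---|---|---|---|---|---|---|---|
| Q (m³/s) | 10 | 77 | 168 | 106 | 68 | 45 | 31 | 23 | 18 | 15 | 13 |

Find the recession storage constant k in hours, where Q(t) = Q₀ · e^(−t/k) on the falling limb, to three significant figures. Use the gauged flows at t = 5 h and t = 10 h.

k ≈ 4.03 h

On the falling limb, Q drops from 45 to 13 m³/s between t = 5 h and t = 10 h (Δt = 5 h).
k = −Δt / ln(Q₂/Q₁) = −5 / ln(13/45) = 4.03 h.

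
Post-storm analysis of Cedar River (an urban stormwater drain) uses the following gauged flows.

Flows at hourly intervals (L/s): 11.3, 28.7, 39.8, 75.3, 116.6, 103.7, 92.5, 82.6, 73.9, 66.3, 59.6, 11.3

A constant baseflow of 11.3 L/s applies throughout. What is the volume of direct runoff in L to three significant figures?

V ≈ 2.25 × 10^6 L

Direct-runoff ordinates (Q − Q_b): 0.0, 17.4, 28.5, 64.0, 105.3, 92.4, 81.2, 71.3, 62.6, 55.0, 48.3, 0.0 L/s.
ΣQ_DR = 626.0 L/s.
With Δt = 1 h = 3600 s, V = ΣQ_DR · Δt = 626.0 × 3600 = 2.25 × 10^6 L.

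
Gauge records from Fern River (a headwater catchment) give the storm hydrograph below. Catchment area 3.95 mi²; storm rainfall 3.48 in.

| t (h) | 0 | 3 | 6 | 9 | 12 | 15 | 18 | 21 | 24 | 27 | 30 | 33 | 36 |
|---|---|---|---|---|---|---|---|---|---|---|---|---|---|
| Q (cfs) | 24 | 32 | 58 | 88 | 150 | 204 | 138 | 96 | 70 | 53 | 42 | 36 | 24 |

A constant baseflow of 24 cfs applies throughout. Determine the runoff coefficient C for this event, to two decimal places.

C ≈ 0.24

ΣQ_DR = 703.0 cfs; V = ΣQ_DR·Δt = 7.592 × 10^6 ft³.
Runoff depth d = V / A = 0.8274 in.
C = d / P = 0.8274 / 3.48 = 0.24.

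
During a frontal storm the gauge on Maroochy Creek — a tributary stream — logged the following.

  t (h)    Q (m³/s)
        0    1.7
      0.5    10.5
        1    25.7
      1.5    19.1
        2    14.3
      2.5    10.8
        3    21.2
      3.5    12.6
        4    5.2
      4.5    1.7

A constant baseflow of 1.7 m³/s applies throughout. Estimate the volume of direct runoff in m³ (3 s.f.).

Direct-runoff ordinates (Q − Q_b): 0.0, 8.8, 24.0, 17.4, 12.6, 9.1, 19.5, 10.9, 3.5, 0.0 m³/s.
ΣQ_DR = 105.8 m³/s.
With Δt = 0.5 h = 1800 s, V = ΣQ_DR · Δt = 105.8 × 1800 = 1.90 × 10^5 m³.

V ≈ 1.90 × 10^5 m³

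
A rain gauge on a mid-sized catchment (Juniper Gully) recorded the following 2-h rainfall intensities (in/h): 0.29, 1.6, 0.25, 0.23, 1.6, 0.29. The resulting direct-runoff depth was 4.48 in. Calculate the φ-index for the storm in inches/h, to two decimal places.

φ ≈ 0.48 in/h

Only the 2 blocks with intensity above φ contribute runoff: 1.6, 1.6 in/h.
Σ(I−φ)·Δt = d  ⇒  (1.6+1.6 − 2φ)·2 = 4.48
φ = (3.200 − 4.48/2) / 2 = 0.48 in/h.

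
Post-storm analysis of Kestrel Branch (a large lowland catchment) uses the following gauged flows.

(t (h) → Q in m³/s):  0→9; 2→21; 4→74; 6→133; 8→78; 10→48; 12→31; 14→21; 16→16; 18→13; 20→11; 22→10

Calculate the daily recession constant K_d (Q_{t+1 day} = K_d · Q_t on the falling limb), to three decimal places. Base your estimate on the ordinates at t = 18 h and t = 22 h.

K_d ≈ 0.207

Between t = 18 h and t = 22 h the flow falls from 13 to 10 m³/s over 2×2 h = 4 h.
Per-interval ratio K = (10/13)^(1/2) = 0.8771; K_d = K^(24/2) = 0.207.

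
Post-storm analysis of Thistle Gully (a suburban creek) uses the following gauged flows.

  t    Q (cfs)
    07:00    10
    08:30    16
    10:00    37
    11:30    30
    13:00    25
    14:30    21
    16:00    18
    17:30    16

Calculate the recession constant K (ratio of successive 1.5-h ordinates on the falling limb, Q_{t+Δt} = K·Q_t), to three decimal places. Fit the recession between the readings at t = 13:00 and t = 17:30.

Using the recession-limb readings at t = 13:00 and t = 17:30: Q falls from 25 to 16 cfs over 3 intervals.
K = (Q₂/Q₁)^(1/3) = (16/25)^(1/3) = 0.862.

K ≈ 0.862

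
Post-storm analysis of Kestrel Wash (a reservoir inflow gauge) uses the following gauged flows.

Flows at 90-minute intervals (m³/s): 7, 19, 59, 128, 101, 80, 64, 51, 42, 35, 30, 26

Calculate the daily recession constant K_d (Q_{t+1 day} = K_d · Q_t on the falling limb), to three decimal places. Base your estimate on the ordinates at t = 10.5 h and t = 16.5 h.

Between t = 10.5 h and t = 16.5 h the flow falls from 51 to 26 m³/s over 4×1.5 h = 6 h.
Per-interval ratio K = (26/51)^(1/4) = 0.8450; K_d = K^(24/1.5) = 0.068.

K_d ≈ 0.068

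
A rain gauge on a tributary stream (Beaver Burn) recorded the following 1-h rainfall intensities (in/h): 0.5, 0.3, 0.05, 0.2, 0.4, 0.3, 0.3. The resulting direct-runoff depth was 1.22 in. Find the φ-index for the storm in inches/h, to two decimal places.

Only the 6 blocks with intensity above φ contribute runoff: 0.5, 0.3, 0.2, 0.4, 0.3, 0.3 in/h.
Σ(I−φ)·Δt = d  ⇒  (0.5+0.3+0.2+0.4+0.3+0.3 − 6φ)·1 = 1.22
φ = (2.000 − 1.22/1) / 6 = 0.13 in/h.

φ ≈ 0.13 in/h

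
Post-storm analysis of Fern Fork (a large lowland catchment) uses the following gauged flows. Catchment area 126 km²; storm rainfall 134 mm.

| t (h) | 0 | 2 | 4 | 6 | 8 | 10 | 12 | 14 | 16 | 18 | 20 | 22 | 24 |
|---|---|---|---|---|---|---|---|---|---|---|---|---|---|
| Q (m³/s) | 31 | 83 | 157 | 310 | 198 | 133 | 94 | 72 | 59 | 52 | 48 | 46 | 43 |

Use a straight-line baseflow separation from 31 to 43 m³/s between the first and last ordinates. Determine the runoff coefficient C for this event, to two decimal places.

C ≈ 0.36

ΣQ_DR = 845.0 m³/s; V = ΣQ_DR·Δt = 6.084 × 10^6 m³.
Runoff depth d = V / A = 48.29 mm.
C = d / P = 48.29 / 134 = 0.36.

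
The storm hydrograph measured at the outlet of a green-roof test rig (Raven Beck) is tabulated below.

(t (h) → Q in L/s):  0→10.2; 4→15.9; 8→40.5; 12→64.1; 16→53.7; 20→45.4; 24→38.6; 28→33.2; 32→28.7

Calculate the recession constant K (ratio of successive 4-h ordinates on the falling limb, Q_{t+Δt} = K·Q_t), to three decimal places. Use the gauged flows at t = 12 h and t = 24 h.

K ≈ 0.844

Using the recession-limb readings at t = 12 h and t = 24 h: Q falls from 64.1 to 38.6 L/s over 3 intervals.
K = (Q₂/Q₁)^(1/3) = (38.6/64.1)^(1/3) = 0.844.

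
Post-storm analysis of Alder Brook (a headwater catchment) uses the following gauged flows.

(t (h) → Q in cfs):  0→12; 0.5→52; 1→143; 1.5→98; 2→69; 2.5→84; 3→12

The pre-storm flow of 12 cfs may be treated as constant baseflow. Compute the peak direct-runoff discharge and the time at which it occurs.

Q_p = 131.0 cfs at t = 1 h

Subtracting baseflow gives direct-runoff ordinates: 0.0, 40.0, 131.0, 86.0, 57.0, 72.0, 0.0 cfs.
The maximum is 131.0 cfs, occurring at the reading for t = 1 h.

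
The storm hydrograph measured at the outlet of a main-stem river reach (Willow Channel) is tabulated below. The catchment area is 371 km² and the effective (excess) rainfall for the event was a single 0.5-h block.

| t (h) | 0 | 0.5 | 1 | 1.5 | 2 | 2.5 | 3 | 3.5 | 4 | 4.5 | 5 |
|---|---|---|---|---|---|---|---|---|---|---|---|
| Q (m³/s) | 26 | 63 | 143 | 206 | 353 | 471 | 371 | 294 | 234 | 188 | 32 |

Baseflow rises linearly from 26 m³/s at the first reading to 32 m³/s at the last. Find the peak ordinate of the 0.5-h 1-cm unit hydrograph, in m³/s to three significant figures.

U_p ≈ 442 m³/s

Direct runoff: 0.00, 36.40, 115.80, 178.20, 324.60, 442.00, 341.40, 263.80, 203.20, 156.60, 0.00 m³/s; ΣQ_DR = 2062 m³/s, peak = 442.00 m³/s.
Runoff depth d = ΣQ_DR·Δt / A = 2062 × 1800 / (371 km²) = 10.00 mm.
The 1-cm UH is the DRH scaled by (10 mm)/d, so U_p = 442.00 × 10/10.00 = 442 m³/s.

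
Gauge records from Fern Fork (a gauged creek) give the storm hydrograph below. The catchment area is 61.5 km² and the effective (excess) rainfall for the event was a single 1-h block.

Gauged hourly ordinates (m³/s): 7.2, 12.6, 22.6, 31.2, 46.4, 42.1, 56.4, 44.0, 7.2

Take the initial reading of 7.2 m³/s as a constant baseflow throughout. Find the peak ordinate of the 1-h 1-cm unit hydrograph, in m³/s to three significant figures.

U_p ≈ 41.0 m³/s

Direct runoff: 0.0, 5.4, 15.4, 24.0, 39.2, 34.9, 49.2, 36.8, 0.0 m³/s; ΣQ_DR = 204.9 m³/s, peak = 49.2 m³/s.
Runoff depth d = ΣQ_DR·Δt / A = 204.9 × 3600 / (61.5 km²) = 11.99 mm.
The 1-cm UH is the DRH scaled by (10 mm)/d, so U_p = 49.2 × 10/11.99 = 41.0 m³/s.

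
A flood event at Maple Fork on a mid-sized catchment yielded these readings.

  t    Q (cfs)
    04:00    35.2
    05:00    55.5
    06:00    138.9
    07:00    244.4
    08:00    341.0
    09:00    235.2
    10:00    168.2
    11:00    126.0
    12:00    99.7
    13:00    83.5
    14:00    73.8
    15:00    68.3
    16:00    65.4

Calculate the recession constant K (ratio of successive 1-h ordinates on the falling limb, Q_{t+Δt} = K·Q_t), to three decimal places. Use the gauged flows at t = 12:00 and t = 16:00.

K ≈ 0.900

Using the recession-limb readings at t = 12:00 and t = 16:00: Q falls from 99.7 to 65.4 cfs over 4 intervals.
K = (Q₂/Q₁)^(1/4) = (65.4/99.7)^(1/4) = 0.900.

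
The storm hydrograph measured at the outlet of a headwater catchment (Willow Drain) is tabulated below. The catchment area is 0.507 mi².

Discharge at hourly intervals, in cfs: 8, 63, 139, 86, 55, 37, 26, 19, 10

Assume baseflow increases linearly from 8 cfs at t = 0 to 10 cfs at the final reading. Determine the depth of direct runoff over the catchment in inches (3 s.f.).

Direct runoff: 0.00, 54.75, 130.50, 77.25, 46.00, 27.75, 16.50, 9.25, 0.00 cfs; ΣQ_DR = 362.0 cfs.
V = ΣQ_DR · Δt = 362.0 × 3600 s = 1.303 × 10^6 ft³.
Over A = 0.507 mi², depth = V / A = 1.11 in.

d ≈ 1.11 in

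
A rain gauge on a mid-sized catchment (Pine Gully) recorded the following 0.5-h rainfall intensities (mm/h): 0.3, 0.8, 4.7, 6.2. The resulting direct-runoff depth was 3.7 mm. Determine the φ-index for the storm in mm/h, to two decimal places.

Only the 2 blocks with intensity above φ contribute runoff: 4.7, 6.2 mm/h.
Σ(I−φ)·Δt = d  ⇒  (4.7+6.2 − 2φ)·0.5 = 3.7
φ = (10.90 − 3.7/0.5) / 2 = 1.75 mm/h.

φ ≈ 1.75 mm/h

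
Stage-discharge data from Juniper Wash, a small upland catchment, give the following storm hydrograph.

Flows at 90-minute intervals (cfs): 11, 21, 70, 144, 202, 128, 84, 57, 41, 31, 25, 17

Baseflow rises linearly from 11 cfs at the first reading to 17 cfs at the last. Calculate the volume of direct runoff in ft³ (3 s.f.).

V ≈ 3.58 × 10^6 ft³

Direct-runoff ordinates (Q − Q_b): 0.00, 9.45, 57.91, 131.36, 188.82, 114.27, 69.73, 42.18, 25.64, 15.09, 8.55, 0.00 cfs.
ΣQ_DR = 663.0 cfs.
With Δt = 1.5 h = 5400 s, V = ΣQ_DR · Δt = 663.0 × 5400 = 3.58 × 10^6 ft³.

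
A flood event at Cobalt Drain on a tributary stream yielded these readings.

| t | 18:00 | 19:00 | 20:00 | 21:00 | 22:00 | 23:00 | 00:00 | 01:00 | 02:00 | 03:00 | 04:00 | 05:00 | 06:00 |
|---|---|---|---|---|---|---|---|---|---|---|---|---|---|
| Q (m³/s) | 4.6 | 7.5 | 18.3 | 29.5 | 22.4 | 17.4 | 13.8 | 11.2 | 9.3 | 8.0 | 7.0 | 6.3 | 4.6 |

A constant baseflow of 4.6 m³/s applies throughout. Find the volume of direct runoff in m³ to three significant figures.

Direct-runoff ordinates (Q − Q_b): 0.0, 2.9, 13.7, 24.9, 17.8, 12.8, 9.2, 6.6, 4.7, 3.4, 2.4, 1.7, 0.0 m³/s.
ΣQ_DR = 100.1 m³/s.
With Δt = 1 h = 3600 s, V = ΣQ_DR · Δt = 100.1 × 3600 = 3.60 × 10^5 m³.

V ≈ 3.60 × 10^5 m³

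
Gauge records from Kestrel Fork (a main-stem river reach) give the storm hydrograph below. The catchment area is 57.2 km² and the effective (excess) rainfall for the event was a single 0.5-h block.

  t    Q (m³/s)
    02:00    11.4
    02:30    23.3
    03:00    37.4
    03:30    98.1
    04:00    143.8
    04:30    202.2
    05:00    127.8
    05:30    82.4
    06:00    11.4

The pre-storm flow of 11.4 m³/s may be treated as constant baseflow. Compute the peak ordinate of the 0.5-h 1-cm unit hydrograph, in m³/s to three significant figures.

Direct runoff: 0.0, 11.9, 26.0, 86.7, 132.4, 190.8, 116.4, 71.0, 0.0 m³/s; ΣQ_DR = 635.2 m³/s, peak = 190.8 m³/s.
Runoff depth d = ΣQ_DR·Δt / A = 635.2 × 1800 / (57.2 km²) = 19.99 mm.
The 1-cm UH is the DRH scaled by (10 mm)/d, so U_p = 190.8 × 10/19.99 = 95.5 m³/s.

U_p ≈ 95.5 m³/s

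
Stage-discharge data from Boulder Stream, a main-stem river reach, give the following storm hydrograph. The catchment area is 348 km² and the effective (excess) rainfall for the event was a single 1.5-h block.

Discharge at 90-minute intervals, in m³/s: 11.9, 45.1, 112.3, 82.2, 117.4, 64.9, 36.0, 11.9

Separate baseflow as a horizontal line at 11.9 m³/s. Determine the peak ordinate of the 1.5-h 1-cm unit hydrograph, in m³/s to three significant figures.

U_p ≈ 176 m³/s

Direct runoff: 0.0, 33.2, 100.4, 70.3, 105.5, 53.0, 24.1, 0.0 m³/s; ΣQ_DR = 386.5 m³/s, peak = 105.5 m³/s.
Runoff depth d = ΣQ_DR·Δt / A = 386.5 × 5400 / (348 km²) = 5.997 mm.
The 1-cm UH is the DRH scaled by (10 mm)/d, so U_p = 105.5 × 10/5.997 = 176 m³/s.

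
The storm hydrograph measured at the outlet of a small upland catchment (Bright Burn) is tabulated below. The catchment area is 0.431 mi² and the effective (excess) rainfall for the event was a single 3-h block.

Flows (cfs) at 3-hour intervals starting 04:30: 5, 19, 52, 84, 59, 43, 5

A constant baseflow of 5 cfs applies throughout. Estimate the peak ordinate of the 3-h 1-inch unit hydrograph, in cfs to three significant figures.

U_p ≈ 31.6 cfs

Direct runoff: 0.0, 14.0, 47.0, 79.0, 54.0, 38.0, 0.0 cfs; ΣQ_DR = 232.0 cfs, peak = 79.0 cfs.
Runoff depth d = ΣQ_DR·Δt / A = 232.0 × 10800 / (0.431 mi²) = 2.502 in.
The 1-inch UH is the DRH scaled by (1 in)/d, so U_p = 79.0 × 1/2.502 = 31.6 cfs.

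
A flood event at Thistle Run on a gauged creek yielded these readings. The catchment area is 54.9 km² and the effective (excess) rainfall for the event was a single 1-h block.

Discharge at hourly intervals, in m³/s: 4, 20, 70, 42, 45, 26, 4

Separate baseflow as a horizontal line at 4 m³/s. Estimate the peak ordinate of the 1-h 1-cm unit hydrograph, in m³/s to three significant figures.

U_p ≈ 55.0 m³/s

Direct runoff: 0.0, 16.0, 66.0, 38.0, 41.0, 22.0, 0.0 m³/s; ΣQ_DR = 183.0 m³/s, peak = 66.0 m³/s.
Runoff depth d = ΣQ_DR·Δt / A = 183.0 × 3600 / (54.9 km²) = 12.00 mm.
The 1-cm UH is the DRH scaled by (10 mm)/d, so U_p = 66.0 × 10/12.00 = 55.0 m³/s.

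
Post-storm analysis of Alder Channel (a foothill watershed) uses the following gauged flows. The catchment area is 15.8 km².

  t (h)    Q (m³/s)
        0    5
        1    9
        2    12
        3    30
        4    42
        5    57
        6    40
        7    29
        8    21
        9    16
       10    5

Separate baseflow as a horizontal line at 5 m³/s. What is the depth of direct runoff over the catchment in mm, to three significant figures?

d ≈ 48.1 mm

Direct runoff: 0.0, 4.0, 7.0, 25.0, 37.0, 52.0, 35.0, 24.0, 16.0, 11.0, 0.0 m³/s; ΣQ_DR = 211.0 m³/s.
V = ΣQ_DR · Δt = 211.0 × 3600 s = 7.596 × 10^5 m³.
Over A = 15.8 km², depth = V / A = 48.1 mm.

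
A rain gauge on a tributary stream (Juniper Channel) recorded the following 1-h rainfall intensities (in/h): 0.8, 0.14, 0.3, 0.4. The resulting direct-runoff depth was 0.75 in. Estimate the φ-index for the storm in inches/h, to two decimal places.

Only the 3 blocks with intensity above φ contribute runoff: 0.8, 0.3, 0.4 in/h.
Σ(I−φ)·Δt = d  ⇒  (0.8+0.3+0.4 − 3φ)·1 = 0.75
φ = (1.500 − 0.75/1) / 3 = 0.25 in/h.

φ ≈ 0.25 in/h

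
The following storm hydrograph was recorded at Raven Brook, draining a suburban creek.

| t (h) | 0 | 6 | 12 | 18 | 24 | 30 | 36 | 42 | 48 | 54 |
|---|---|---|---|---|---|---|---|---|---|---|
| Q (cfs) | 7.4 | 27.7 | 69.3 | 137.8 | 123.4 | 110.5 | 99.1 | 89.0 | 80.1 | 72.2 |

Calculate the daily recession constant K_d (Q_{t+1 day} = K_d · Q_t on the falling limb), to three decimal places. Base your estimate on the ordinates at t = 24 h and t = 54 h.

K_d ≈ 0.651

Between t = 24 h and t = 54 h the flow falls from 123.4 to 72.2 cfs over 5×6 h = 30 h.
Per-interval ratio K = (72.2/123.4)^(1/5) = 0.8983; K_d = K^(24/6) = 0.651.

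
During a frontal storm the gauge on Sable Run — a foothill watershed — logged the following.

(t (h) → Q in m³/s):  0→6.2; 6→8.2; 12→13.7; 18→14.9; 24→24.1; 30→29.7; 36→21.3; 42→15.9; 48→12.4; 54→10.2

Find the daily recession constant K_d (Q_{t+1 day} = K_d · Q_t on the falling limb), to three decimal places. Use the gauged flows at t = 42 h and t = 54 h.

Between t = 42 h and t = 54 h the flow falls from 15.9 to 10.2 m³/s over 2×6 h = 12 h.
Per-interval ratio K = (10.2/15.9)^(1/2) = 0.8009; K_d = K^(24/6) = 0.412.

K_d ≈ 0.412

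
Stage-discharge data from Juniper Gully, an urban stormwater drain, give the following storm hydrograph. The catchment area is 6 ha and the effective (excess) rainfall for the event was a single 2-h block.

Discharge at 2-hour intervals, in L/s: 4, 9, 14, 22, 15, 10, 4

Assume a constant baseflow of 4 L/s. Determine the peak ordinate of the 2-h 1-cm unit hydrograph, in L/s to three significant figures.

Direct runoff: 0.0, 5.0, 10.0, 18.0, 11.0, 6.0, 0.0 L/s; ΣQ_DR = 50.00 L/s, peak = 18.0 L/s.
Runoff depth d = ΣQ_DR·Δt / A = 50.00 × 7200 / (6 ha) = 6.000 mm.
The 1-cm UH is the DRH scaled by (10 mm)/d, so U_p = 18.0 × 10/6.000 = 30.0 L/s.

U_p ≈ 30.0 L/s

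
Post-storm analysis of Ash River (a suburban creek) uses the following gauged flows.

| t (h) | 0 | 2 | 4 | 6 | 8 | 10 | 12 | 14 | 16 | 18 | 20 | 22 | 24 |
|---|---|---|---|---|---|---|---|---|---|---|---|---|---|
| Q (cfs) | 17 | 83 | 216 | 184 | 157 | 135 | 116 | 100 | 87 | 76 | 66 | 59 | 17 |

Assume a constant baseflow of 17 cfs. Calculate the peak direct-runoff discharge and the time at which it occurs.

Subtracting baseflow gives direct-runoff ordinates: 0.0, 66.0, 199.0, 167.0, 140.0, 118.0, 99.0, 83.0, 70.0, 59.0, 49.0, 42.0, 0.0 cfs.
The maximum is 199.0 cfs, occurring at the reading for t = 4 h.

Q_p = 199.0 cfs at t = 4 h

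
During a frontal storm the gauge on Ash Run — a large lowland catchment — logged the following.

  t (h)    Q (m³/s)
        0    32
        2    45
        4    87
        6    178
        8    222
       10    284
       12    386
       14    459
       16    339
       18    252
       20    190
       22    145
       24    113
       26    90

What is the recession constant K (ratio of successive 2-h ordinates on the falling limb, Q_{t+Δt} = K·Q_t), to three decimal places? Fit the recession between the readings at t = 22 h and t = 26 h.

Using the recession-limb readings at t = 22 h and t = 26 h: Q falls from 145 to 90 m³/s over 2 intervals.
K = (Q₂/Q₁)^(1/2) = (90/145)^(1/2) = 0.788.

K ≈ 0.788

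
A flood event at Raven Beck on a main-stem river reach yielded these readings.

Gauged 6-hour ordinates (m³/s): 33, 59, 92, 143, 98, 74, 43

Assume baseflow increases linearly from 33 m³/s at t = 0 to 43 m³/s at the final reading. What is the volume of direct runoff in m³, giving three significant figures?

Direct-runoff ordinates (Q − Q_b): 0.00, 24.33, 55.67, 105.00, 58.33, 32.67, 0.00 m³/s.
ΣQ_DR = 276.0 m³/s.
With Δt = 6 h = 21600 s, V = ΣQ_DR · Δt = 276.0 × 21600 = 5.96 × 10^6 m³.

V ≈ 5.96 × 10^6 m³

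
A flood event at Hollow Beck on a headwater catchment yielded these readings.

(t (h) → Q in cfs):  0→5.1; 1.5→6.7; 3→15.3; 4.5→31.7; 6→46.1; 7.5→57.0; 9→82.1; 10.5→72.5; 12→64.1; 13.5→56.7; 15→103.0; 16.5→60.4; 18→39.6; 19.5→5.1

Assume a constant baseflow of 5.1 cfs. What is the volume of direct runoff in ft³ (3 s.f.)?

Direct-runoff ordinates (Q − Q_b): 0.0, 1.6, 10.2, 26.6, 41.0, 51.9, 77.0, 67.4, 59.0, 51.6, 97.9, 55.3, 34.5, 0.0 cfs.
ΣQ_DR = 574.0 cfs.
With Δt = 1.5 h = 5400 s, V = ΣQ_DR · Δt = 574.0 × 5400 = 3.10 × 10^6 ft³.

V ≈ 3.10 × 10^6 ft³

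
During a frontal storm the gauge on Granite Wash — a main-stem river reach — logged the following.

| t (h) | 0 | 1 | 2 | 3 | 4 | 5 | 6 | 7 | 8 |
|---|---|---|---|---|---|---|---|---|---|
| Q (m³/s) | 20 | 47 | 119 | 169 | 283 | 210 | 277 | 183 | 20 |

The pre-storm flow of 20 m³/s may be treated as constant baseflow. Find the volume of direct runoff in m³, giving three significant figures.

Direct-runoff ordinates (Q − Q_b): 0.0, 27.0, 99.0, 149.0, 263.0, 190.0, 257.0, 163.0, 0.0 m³/s.
ΣQ_DR = 1148 m³/s.
With Δt = 1 h = 3600 s, V = ΣQ_DR · Δt = 1148 × 3600 = 4.13 × 10^6 m³.

V ≈ 4.13 × 10^6 m³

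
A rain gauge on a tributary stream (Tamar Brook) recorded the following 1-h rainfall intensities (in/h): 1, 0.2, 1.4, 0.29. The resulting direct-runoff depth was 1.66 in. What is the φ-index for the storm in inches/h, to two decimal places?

φ ≈ 0.37 in/h

Only the 2 blocks with intensity above φ contribute runoff: 1, 1.4 in/h.
Σ(I−φ)·Δt = d  ⇒  (1+1.4 − 2φ)·1 = 1.66
φ = (2.400 − 1.66/1) / 2 = 0.37 in/h.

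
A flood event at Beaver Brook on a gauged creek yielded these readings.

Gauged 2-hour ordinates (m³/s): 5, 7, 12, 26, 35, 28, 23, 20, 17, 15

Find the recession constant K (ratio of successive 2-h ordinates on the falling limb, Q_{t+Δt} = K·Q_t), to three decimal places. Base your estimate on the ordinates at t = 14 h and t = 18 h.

K ≈ 0.866

Using the recession-limb readings at t = 14 h and t = 18 h: Q falls from 20 to 15 m³/s over 2 intervals.
K = (Q₂/Q₁)^(1/2) = (15/20)^(1/2) = 0.866.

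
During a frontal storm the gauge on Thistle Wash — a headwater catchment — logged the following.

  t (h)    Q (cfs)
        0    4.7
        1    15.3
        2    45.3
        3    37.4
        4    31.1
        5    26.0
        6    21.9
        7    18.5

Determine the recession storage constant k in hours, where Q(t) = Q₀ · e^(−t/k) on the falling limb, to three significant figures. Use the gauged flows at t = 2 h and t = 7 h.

k ≈ 5.58 h

On the falling limb, Q drops from 45.3 to 18.5 cfs between t = 2 h and t = 7 h (Δt = 5 h).
k = −Δt / ln(Q₂/Q₁) = −5 / ln(18.5/45.3) = 5.58 h.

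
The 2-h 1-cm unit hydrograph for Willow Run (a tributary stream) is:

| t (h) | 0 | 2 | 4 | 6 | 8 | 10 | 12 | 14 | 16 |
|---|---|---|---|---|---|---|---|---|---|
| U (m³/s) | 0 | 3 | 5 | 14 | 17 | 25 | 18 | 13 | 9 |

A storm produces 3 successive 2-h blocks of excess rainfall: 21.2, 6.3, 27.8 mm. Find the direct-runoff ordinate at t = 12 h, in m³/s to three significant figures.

By discrete convolution, Q_j = Σ (P_i / 10 mm) · U_{j−i}.
At t = 12 h (j=6): Q = (21.2/10)·18 + (6.3/10)·25 + (27.8/10)·17 = 101 m³/s.

Q ≈ 101 m³/s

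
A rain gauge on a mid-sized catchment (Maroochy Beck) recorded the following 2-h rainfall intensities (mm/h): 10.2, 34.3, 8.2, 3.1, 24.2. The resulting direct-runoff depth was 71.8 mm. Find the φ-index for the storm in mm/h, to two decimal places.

φ ≈ 11.30 mm/h

Only the 2 blocks with intensity above φ contribute runoff: 34.3, 24.2 mm/h.
Σ(I−φ)·Δt = d  ⇒  (34.3+24.2 − 2φ)·2 = 71.8
φ = (58.50 − 71.8/2) / 2 = 11.30 mm/h.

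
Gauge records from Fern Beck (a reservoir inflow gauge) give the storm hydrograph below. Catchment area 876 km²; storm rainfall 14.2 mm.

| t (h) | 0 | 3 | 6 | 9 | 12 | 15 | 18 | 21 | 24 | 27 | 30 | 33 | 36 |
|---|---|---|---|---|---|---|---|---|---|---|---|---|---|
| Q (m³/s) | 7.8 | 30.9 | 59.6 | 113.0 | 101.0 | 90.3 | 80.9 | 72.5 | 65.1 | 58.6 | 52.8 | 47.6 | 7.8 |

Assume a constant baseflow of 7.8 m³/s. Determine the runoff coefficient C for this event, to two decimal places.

C ≈ 0.60

ΣQ_DR = 686.5 m³/s; V = ΣQ_DR·Δt = 7.414 × 10^6 m³.
Runoff depth d = V / A = 8.464 mm.
C = d / P = 8.464 / 14.2 = 0.60.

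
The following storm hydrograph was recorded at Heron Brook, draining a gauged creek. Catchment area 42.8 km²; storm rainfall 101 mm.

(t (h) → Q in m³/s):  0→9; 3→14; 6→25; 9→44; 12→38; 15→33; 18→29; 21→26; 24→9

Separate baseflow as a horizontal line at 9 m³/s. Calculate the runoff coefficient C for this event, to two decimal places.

ΣQ_DR = 146.0 m³/s; V = ΣQ_DR·Δt = 1.577 × 10^6 m³.
Runoff depth d = V / A = 36.84 mm.
C = d / P = 36.84 / 101 = 0.36.

C ≈ 0.36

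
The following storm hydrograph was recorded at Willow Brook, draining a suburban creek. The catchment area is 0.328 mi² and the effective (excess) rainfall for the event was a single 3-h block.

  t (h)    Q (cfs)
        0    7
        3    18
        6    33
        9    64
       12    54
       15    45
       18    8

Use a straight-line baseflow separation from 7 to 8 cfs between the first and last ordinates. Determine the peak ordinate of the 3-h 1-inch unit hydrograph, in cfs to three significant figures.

Direct runoff: 0.00, 10.83, 25.67, 56.50, 46.33, 37.17, 0.00 cfs; ΣQ_DR = 176.5 cfs, peak = 56.50 cfs.
Runoff depth d = ΣQ_DR·Δt / A = 176.5 × 10800 / (0.328 mi²) = 2.502 in.
The 1-inch UH is the DRH scaled by (1 in)/d, so U_p = 56.50 × 1/2.502 = 22.6 cfs.

U_p ≈ 22.6 cfs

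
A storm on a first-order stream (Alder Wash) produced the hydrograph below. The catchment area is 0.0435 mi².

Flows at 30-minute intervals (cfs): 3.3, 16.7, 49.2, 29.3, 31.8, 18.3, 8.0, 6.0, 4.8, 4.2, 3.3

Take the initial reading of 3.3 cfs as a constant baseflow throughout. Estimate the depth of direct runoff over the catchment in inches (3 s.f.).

d ≈ 2.47 in

Direct runoff: 0.0, 13.4, 45.9, 26.0, 28.5, 15.0, 4.7, 2.7, 1.5, 0.9, 0.0 cfs; ΣQ_DR = 138.6 cfs.
V = ΣQ_DR · Δt = 138.6 × 1800 s = 2.495 × 10^5 ft³.
Over A = 0.0435 mi², depth = V / A = 2.47 in.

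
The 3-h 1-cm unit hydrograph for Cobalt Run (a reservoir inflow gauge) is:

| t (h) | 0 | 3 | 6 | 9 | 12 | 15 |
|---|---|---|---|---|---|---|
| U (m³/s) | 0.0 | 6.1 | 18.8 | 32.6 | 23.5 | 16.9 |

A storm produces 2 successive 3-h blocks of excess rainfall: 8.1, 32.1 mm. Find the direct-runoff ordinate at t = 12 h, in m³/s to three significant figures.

By discrete convolution, Q_j = Σ (P_i / 10 mm) · U_{j−i}.
At t = 12 h (j=4): Q = (8.1/10)·23.5 + (32.1/10)·32.6 = 124 m³/s.

Q ≈ 124 m³/s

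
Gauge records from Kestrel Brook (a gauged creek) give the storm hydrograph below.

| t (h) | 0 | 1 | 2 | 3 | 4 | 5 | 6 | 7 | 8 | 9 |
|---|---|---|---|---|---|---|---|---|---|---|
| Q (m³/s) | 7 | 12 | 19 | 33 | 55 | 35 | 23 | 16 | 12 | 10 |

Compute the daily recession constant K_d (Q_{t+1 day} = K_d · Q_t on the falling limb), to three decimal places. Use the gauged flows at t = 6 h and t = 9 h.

K_d ≈ 0.001

Between t = 6 h and t = 9 h the flow falls from 23 to 10 m³/s over 3×1 h = 3 h.
Per-interval ratio K = (10/23)^(1/3) = 0.7576; K_d = K^(24/1) = 0.001.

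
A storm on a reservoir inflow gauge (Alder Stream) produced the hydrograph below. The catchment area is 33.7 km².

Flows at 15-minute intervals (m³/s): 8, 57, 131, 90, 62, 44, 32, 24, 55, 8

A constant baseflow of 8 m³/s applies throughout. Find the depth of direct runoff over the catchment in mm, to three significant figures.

Direct runoff: 0.0, 49.0, 123.0, 82.0, 54.0, 36.0, 24.0, 16.0, 47.0, 0.0 m³/s; ΣQ_DR = 431.0 m³/s.
V = ΣQ_DR · Δt = 431.0 × 900 s = 3.879 × 10^5 m³.
Over A = 33.7 km², depth = V / A = 11.5 mm.

d ≈ 11.5 mm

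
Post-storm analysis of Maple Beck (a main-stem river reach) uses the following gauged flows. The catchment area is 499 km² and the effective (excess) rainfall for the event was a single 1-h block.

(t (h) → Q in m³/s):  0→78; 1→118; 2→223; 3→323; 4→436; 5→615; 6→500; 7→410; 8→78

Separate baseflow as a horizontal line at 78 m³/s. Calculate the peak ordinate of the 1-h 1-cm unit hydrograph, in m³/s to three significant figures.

U_p ≈ 358 m³/s

Direct runoff: 0.0, 40.0, 145.0, 245.0, 358.0, 537.0, 422.0, 332.0, 0.0 m³/s; ΣQ_DR = 2079 m³/s, peak = 537.0 m³/s.
Runoff depth d = ΣQ_DR·Δt / A = 2079 × 3600 / (499 km²) = 15.00 mm.
The 1-cm UH is the DRH scaled by (10 mm)/d, so U_p = 537.0 × 10/15.00 = 358 m³/s.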